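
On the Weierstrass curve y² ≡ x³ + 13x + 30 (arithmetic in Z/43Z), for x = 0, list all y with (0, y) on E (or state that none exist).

none

x³ + 13x + 30 = 30 ≡ 30 (mod 43).
30 is a non-residue mod 43; no y exists.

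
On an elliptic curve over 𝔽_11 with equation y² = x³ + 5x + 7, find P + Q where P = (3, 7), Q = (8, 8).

(3, 7) + (8, 8). λ = (8 - 7)/(8 - 3) ≡ 1/5 mod 11. 5⁻¹ ≡ 9 (mod 11) since 5·9 = 45 ≡ 1, so λ ≡ 9.
  x = λ² - 3 - 8 = 81 - 11 ≡ 4; y = λ·(3 - 4) - 7 ≡ 6. → (4, 6)

(4, 6)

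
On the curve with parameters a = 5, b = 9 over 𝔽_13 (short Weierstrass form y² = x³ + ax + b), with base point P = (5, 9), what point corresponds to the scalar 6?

Repeated addition: build up to 6P.
2P: tangent at (5, 9): λ = (3·5² + 5)/(2·9) ≡ 2/5. 5⁻¹ ≡ 8 (mod 13) since 5·8 = 40 ≡ 1, so λ ≡ 2·8 ≡ 3.
  x = λ² - 5 - 5 = 9 - 10 ≡ 12; y = λ·(5 - 12) - 9 ≡ 9. → (12, 9)
3P: (12, 9) + (5, 9). λ = (9 - 9)/(5 - 12) ≡ 0/6 mod 13. 6⁻¹ ≡ 11 (mod 13) since 6·11 = 66 ≡ 1, so λ ≡ 0.
  x = λ² - 12 - 5 = 0 - 17 ≡ 9; y = λ·(12 - 9) - 9 ≡ 4. → (9, 4)
4P: (9, 4) + (5, 9). λ = (9 - 4)/(5 - 9) ≡ 5/9 mod 13. 9⁻¹ ≡ 3 (mod 13), so λ ≡ 2.
  x = λ² - 9 - 5 = 4 - 14 ≡ 3; y = λ·(9 - 3) - 4 ≡ 8. → (3, 8)
5P: (3, 8) + (5, 9). λ = (9 - 8)/(5 - 3) ≡ 1/2 mod 13. 2⁻¹ ≡ 7 (mod 13), so λ ≡ 7.
  x = λ² - 3 - 5 = 49 - 8 ≡ 2; y = λ·(3 - 2) - 8 ≡ 12. → (2, 12)
6P: (2, 12) + (5, 9). λ = (9 - 12)/(5 - 2) ≡ 10/3 mod 13. 3⁻¹ ≡ 9 (mod 13), so λ ≡ 12.
  x = λ² - 2 - 5 = 144 - 7 ≡ 7; y = λ·(2 - 7) - 12 ≡ 6. → (7, 6)

(7, 6)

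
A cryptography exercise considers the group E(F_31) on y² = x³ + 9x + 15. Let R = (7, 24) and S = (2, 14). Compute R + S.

(26, 0)

(7, 24) + (2, 14). λ = (14 - 24)/(2 - 7) ≡ 21/26 mod 31. 26⁻¹ ≡ 6 (mod 31) since 26·6 = 156 ≡ 1, so λ ≡ 2.
  x = λ² - 7 - 2 = 4 - 9 ≡ 26; y = λ·(7 - 26) - 24 ≡ 0. → (26, 0)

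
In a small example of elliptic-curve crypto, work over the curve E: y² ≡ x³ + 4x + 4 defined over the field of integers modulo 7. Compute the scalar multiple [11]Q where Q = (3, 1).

(3, 1)

Double-and-add on 11 = (1011)₂. Start with Q = (3, 1) for the leading 1-bit.
double: tangent at (3, 1): λ = (3·3² + 4)/(2·1) ≡ 3/2. 2⁻¹ ≡ 4 (mod 7) since 2·4 = 8 ≡ 1, so λ ≡ 3·4 ≡ 5.
  x = λ² - 3 - 3 = 25 - 6 ≡ 5; y = λ·(3 - 5) - 1 ≡ 3. → (5, 3)
double: tangent at (5, 3): λ = (3·5² + 4)/(2·3) ≡ 2/6. 6⁻¹ ≡ 6 (mod 7), so λ ≡ 2·6 ≡ 5.
  x = λ² - 5 - 5 = 25 - 10 ≡ 1; y = λ·(5 - 1) - 3 ≡ 3. → (1, 3)
add Q: (1, 3) + (3, 1). λ = (1 - 3)/(3 - 1) ≡ 5/2 mod 7. 2⁻¹ ≡ 4 (mod 7) since 2·4 = 8 ≡ 1, so λ ≡ 6.
  x = λ² - 1 - 3 = 36 - 4 ≡ 4; y = λ·(1 - 4) - 3 ≡ 0. → (4, 0)
double: (4, 0) + (4, 0): same x and y₁ ≡ -y₂, so the sum is the point at infinity.
add Q: the point at infinity + (3, 1) = (3, 1) (identity).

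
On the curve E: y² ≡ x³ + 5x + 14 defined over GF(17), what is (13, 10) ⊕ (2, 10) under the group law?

(2, 7)

(13, 10) + (2, 10). λ = (10 - 10)/(2 - 13) ≡ 0/6 mod 17. 6⁻¹ ≡ 3 (mod 17), so λ ≡ 0.
  x = λ² - 13 - 2 = 0 - 15 ≡ 2; y = λ·(13 - 2) - 10 ≡ 7. → (2, 7)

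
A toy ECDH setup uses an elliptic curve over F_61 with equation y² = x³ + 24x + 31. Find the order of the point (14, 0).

2

2P: (14, 0) + (14, 0): same x and y₁ ≡ -y₂, so the sum is O.
2P = O, so the order is 2.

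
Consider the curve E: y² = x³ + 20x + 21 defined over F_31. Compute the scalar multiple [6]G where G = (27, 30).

(27, 1)

Repeated addition: build up to 6G.
2G: tangent at (27, 30): λ = (3·27² + 20)/(2·30) ≡ 6/29. 29⁻¹ ≡ 15 (mod 31) since 29·15 = 435 ≡ 1, so λ ≡ 6·15 ≡ 28.
  x = λ² - 27 - 27 = 784 - 54 ≡ 17; y = λ·(27 - 17) - 30 ≡ 2. → (17, 2)
3G: (17, 2) + (27, 30). λ = (30 - 2)/(27 - 17) ≡ 28/10 mod 31. 10⁻¹ ≡ 28 (mod 31), so λ ≡ 9.
  x = λ² - 17 - 27 = 81 - 44 ≡ 6; y = λ·(17 - 6) - 2 ≡ 4. → (6, 4)
4G: (6, 4) + (27, 30). λ = (30 - 4)/(27 - 6) ≡ 26/21 mod 31. 21⁻¹ ≡ 3 (mod 31) since 21·3 = 63 ≡ 1, so λ ≡ 16.
  x = λ² - 6 - 27 = 256 - 33 ≡ 6; y = λ·(6 - 6) - 4 ≡ 27. → (6, 27)
5G: (6, 27) + (27, 30). λ = (30 - 27)/(27 - 6) ≡ 3/21 mod 31. 21⁻¹ ≡ 3 (mod 31) since 21·3 = 63 ≡ 1, so λ ≡ 9.
  x = λ² - 6 - 27 = 81 - 33 ≡ 17; y = λ·(6 - 17) - 27 ≡ 29. → (17, 29)
6G: (17, 29) + (27, 30). λ = (30 - 29)/(27 - 17) ≡ 1/10 mod 31. 10⁻¹ ≡ 28 (mod 31), so λ ≡ 28.
  x = λ² - 17 - 27 = 784 - 44 ≡ 27; y = λ·(17 - 27) - 29 ≡ 1. → (27, 1)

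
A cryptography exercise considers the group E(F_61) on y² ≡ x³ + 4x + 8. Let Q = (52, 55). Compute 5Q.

Repeated addition: build up to 5Q.
2Q: tangent at (52, 55): λ = (3·52² + 4)/(2·55) ≡ 3/49. 49⁻¹ ≡ 5 (mod 61), so λ ≡ 3·5 ≡ 15.
  x = λ² - 52 - 52 = 225 - 104 ≡ 60; y = λ·(52 - 60) - 55 ≡ 8. → (60, 8)
3Q: (60, 8) + (52, 55). λ = (55 - 8)/(52 - 60) ≡ 47/53 mod 61. 53⁻¹ ≡ 38 (mod 61), so λ ≡ 17.
  x = λ² - 60 - 52 = 289 - 112 ≡ 55; y = λ·(60 - 55) - 8 ≡ 16. → (55, 16)
4Q: (55, 16) + (52, 55). λ = (55 - 16)/(52 - 55) ≡ 39/58 mod 61. 58⁻¹ ≡ 20 (mod 61), so λ ≡ 48.
  x = λ² - 55 - 52 = 2304 - 107 ≡ 1; y = λ·(55 - 1) - 16 ≡ 14. → (1, 14)
5Q: (1, 14) + (52, 55). λ = (55 - 14)/(52 - 1) ≡ 41/51 mod 61. 51⁻¹ ≡ 6 (mod 61), so λ ≡ 2.
  x = λ² - 1 - 52 = 4 - 53 ≡ 12; y = λ·(1 - 12) - 14 ≡ 25. → (12, 25)

(12, 25)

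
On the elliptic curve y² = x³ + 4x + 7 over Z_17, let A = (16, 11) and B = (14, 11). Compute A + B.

(16, 11) + (14, 11). λ = (11 - 11)/(14 - 16) ≡ 0/15 mod 17. 15⁻¹ ≡ 8 (mod 17), so λ ≡ 0.
  x = λ² - 16 - 14 = 0 - 30 ≡ 4; y = λ·(16 - 4) - 11 ≡ 6. → (4, 6)

(4, 6)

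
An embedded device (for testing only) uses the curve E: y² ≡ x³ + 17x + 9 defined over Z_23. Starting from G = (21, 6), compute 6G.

Double-and-add on 6 = (110)₂. Start with G = (21, 6) for the leading 1-bit.
double: tangent at (21, 6): λ = (3·21² + 17)/(2·6) ≡ 6/12. 12⁻¹ ≡ 2 (mod 23) since 12·2 = 24 ≡ 1, so λ ≡ 6·2 ≡ 12.
  x = λ² - 21 - 21 = 144 - 42 ≡ 10; y = λ·(21 - 10) - 6 ≡ 11. → (10, 11)
add G: (10, 11) + (21, 6). λ = (6 - 11)/(21 - 10) ≡ 18/11 mod 23. 11⁻¹ ≡ 21 (mod 23) since 11·21 = 231 ≡ 1, so λ ≡ 10.
  x = λ² - 10 - 21 = 100 - 31 ≡ 0; y = λ·(10 - 0) - 11 ≡ 20. → (0, 20)
double: tangent at (0, 20): λ = (3·0² + 17)/(2·20) ≡ 17/17. 17⁻¹ ≡ 19 (mod 23), so λ ≡ 17·19 ≡ 1.
  x = λ² - 0 - 0 = 1 - 0 ≡ 1; y = λ·(0 - 1) - 20 ≡ 2. → (1, 2)

(1, 2)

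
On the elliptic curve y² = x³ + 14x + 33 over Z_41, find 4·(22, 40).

(22, 40)

Write P = (22, 40).
Double-and-add on 4 = (100)₂. Start with P = (22, 40) for the leading 1-bit.
double: tangent at (22, 40): λ = (3·22² + 14)/(2·40) ≡ 31/39. 39⁻¹ ≡ 20 (mod 41) since 39·20 = 780 ≡ 1, so λ ≡ 31·20 ≡ 5.
  x = λ² - 22 - 22 = 25 - 44 ≡ 22; y = λ·(22 - 22) - 40 ≡ 1. → (22, 1)
double: tangent at (22, 1): λ = (3·22² + 14)/(2·1) ≡ 31/2. 2⁻¹ ≡ 21 (mod 41) since 2·21 = 42 ≡ 1, so λ ≡ 31·21 ≡ 36.
  x = λ² - 22 - 22 = 1296 - 44 ≡ 22; y = λ·(22 - 22) - 1 ≡ 40. → (22, 40)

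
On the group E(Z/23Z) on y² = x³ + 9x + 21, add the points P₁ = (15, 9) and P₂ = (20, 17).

(15, 9) + (20, 17). λ = (17 - 9)/(20 - 15) ≡ 8/5 mod 23. 5⁻¹ ≡ 14 (mod 23) since 5·14 = 70 ≡ 1, so λ ≡ 20.
  x = λ² - 15 - 20 = 400 - 35 ≡ 20; y = λ·(15 - 20) - 9 ≡ 6. → (20, 6)

(20, 6)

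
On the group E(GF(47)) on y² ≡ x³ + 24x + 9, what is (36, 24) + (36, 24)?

(2, 21)

tangent at (36, 24): λ = (3·36² + 24)/(2·24) ≡ 11/1. 1⁻¹ ≡ 1 (mod 47) since 1·1 = 1 ≡ 1, so λ ≡ 11·1 ≡ 11.
  x = λ² - 36 - 36 = 121 - 72 ≡ 2; y = λ·(36 - 2) - 24 ≡ 21. → (2, 21)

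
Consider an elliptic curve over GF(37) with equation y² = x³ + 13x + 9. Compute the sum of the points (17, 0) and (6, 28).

(11, 15)

(17, 0) + (6, 28). λ = (28 - 0)/(6 - 17) ≡ 28/26 mod 37. 26⁻¹ ≡ 10 (mod 37), so λ ≡ 21.
  x = λ² - 17 - 6 = 441 - 23 ≡ 11; y = λ·(17 - 11) - 0 ≡ 15. → (11, 15)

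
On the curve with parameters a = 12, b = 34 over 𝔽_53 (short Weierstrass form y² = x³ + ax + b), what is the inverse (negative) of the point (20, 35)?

-(20, 35) = (20, -35 mod 53) = (20, 18).

(20, 18)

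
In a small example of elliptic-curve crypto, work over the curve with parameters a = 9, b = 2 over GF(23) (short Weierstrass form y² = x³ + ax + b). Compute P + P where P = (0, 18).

(13, 19)

tangent at (0, 18): λ = (3·0² + 9)/(2·18) ≡ 9/13. 13⁻¹ ≡ 16 (mod 23) since 13·16 = 208 ≡ 1, so λ ≡ 9·16 ≡ 6.
  x = λ² - 0 - 0 = 36 - 0 ≡ 13; y = λ·(0 - 13) - 18 ≡ 19. → (13, 19)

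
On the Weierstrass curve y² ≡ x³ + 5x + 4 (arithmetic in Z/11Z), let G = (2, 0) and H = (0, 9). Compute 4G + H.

(0, 9)

First 4G:
Repeated addition: build up to 4G.
2G: (2, 0) + (2, 0): same x and y₁ ≡ -y₂, so the sum is 𝒪.
3G: 𝒪 + (2, 0) = (2, 0) (identity).
4G: (2, 0) + (2, 0): same x and y₁ ≡ -y₂, so the sum is 𝒪.
4G = 𝒪.
Finally 4G + H:
𝒪 + (0, 9) = (0, 9) (identity).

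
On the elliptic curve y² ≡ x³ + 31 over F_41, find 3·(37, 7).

Write Q = (37, 7).
Repeated addition: build up to 3Q.
2Q: tangent at (37, 7): λ = (3·37² + 0)/(2·7) ≡ 7/14. 14⁻¹ ≡ 3 (mod 41), so λ ≡ 7·3 ≡ 21.
  x = λ² - 37 - 37 = 441 - 74 ≡ 39; y = λ·(37 - 39) - 7 ≡ 33. → (39, 33)
3Q: (39, 33) + (37, 7). λ = (7 - 33)/(37 - 39) ≡ 15/39 mod 41. 39⁻¹ ≡ 20 (mod 41), so λ ≡ 13.
  x = λ² - 39 - 37 = 169 - 76 ≡ 11; y = λ·(39 - 11) - 33 ≡ 3. → (11, 3)

(11, 3)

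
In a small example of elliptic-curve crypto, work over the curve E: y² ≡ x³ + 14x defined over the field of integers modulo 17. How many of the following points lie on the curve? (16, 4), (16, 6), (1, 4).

(16, 4): 4² ≡ 16, rhs ≡ 2 → off.
(16, 6): 6² ≡ 2, rhs ≡ 2 → on.
(1, 4): 4² ≡ 16, rhs ≡ 15 → off.

1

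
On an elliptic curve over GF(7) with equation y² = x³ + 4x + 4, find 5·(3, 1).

(4, 0)

Write Q = (3, 1).
Double-and-add on 5 = (101)₂. Start with Q = (3, 1) for the leading 1-bit.
double: tangent at (3, 1): λ = (3·3² + 4)/(2·1) ≡ 3/2. 2⁻¹ ≡ 4 (mod 7), so λ ≡ 3·4 ≡ 5.
  x = λ² - 3 - 3 = 25 - 6 ≡ 5; y = λ·(3 - 5) - 1 ≡ 3. → (5, 3)
double: tangent at (5, 3): λ = (3·5² + 4)/(2·3) ≡ 2/6. 6⁻¹ ≡ 6 (mod 7), so λ ≡ 2·6 ≡ 5.
  x = λ² - 5 - 5 = 25 - 10 ≡ 1; y = λ·(5 - 1) - 3 ≡ 3. → (1, 3)
add Q: (1, 3) + (3, 1). λ = (1 - 3)/(3 - 1) ≡ 5/2 mod 7. 2⁻¹ ≡ 4 (mod 7), so λ ≡ 6.
  x = λ² - 1 - 3 = 36 - 4 ≡ 4; y = λ·(1 - 4) - 3 ≡ 0. → (4, 0)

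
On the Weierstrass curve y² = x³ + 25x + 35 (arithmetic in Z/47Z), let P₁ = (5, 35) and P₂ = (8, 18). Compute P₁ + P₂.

(40, 38)

(5, 35) + (8, 18). λ = (18 - 35)/(8 - 5) ≡ 30/3 mod 47. 3⁻¹ ≡ 16 (mod 47), so λ ≡ 10.
  x = λ² - 5 - 8 = 100 - 13 ≡ 40; y = λ·(5 - 40) - 35 ≡ 38. → (40, 38)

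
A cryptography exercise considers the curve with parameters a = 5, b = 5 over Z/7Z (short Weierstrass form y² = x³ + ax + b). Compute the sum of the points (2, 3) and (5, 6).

(2, 3) + (5, 6). λ = (6 - 3)/(5 - 2) ≡ 3/3 mod 7. 3⁻¹ ≡ 5 (mod 7), so λ ≡ 1.
  x = λ² - 2 - 5 = 1 - 7 ≡ 1; y = λ·(2 - 1) - 3 ≡ 5. → (1, 5)

(1, 5)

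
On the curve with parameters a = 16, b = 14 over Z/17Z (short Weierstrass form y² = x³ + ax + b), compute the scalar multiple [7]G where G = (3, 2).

(15, 5)

Repeated addition: build up to 7G.
2G: tangent at (3, 2): λ = (3·3² + 16)/(2·2) ≡ 9/4. 4⁻¹ ≡ 13 (mod 17), so λ ≡ 9·13 ≡ 15.
  x = λ² - 3 - 3 = 225 - 6 ≡ 15; y = λ·(3 - 15) - 2 ≡ 5. → (15, 5)
3G: (15, 5) + (3, 2). λ = (2 - 5)/(3 - 15) ≡ 14/5 mod 17. 5⁻¹ ≡ 7 (mod 17), so λ ≡ 13.
  x = λ² - 15 - 3 = 169 - 18 ≡ 15; y = λ·(15 - 15) - 5 ≡ 12. → (15, 12)
4G: (15, 12) + (3, 2). λ = (2 - 12)/(3 - 15) ≡ 7/5 mod 17. 5⁻¹ ≡ 7 (mod 17), so λ ≡ 15.
  x = λ² - 15 - 3 = 225 - 18 ≡ 3; y = λ·(15 - 3) - 12 ≡ 15. → (3, 15)
5G: (3, 15) + (3, 2): same x and y₁ ≡ -y₂, so the sum is O.
6G: O + (3, 2) = (3, 2) (identity).
7G: tangent at (3, 2): λ = (3·3² + 16)/(2·2) ≡ 9/4. 4⁻¹ ≡ 13 (mod 17) since 4·13 = 52 ≡ 1, so λ ≡ 9·13 ≡ 15.
  x = λ² - 3 - 3 = 225 - 6 ≡ 15; y = λ·(3 - 15) - 2 ≡ 5. → (15, 5)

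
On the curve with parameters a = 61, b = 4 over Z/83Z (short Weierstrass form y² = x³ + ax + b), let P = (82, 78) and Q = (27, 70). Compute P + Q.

(52, 32)

(82, 78) + (27, 70). λ = (70 - 78)/(27 - 82) ≡ 75/28 mod 83. 28⁻¹ ≡ 3 (mod 83), so λ ≡ 59.
  x = λ² - 82 - 27 = 3481 - 109 ≡ 52; y = λ·(82 - 52) - 78 ≡ 32. → (52, 32)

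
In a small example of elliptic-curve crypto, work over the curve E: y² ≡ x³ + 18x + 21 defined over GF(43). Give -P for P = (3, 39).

(3, 4)

-(3, 39) = (3, -39 mod 43) = (3, 4).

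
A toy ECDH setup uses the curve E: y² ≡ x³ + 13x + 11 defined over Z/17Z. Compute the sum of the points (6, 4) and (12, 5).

(6, 4) + (12, 5). λ = (5 - 4)/(12 - 6) ≡ 1/6 mod 17. 6⁻¹ ≡ 3 (mod 17), so λ ≡ 3.
  x = λ² - 6 - 12 = 9 - 18 ≡ 8; y = λ·(6 - 8) - 4 ≡ 7. → (8, 7)

(8, 7)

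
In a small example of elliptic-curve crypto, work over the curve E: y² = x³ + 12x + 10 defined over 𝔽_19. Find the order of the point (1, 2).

2P: tangent at (1, 2): λ = (3·1² + 12)/(2·2) ≡ 15/4. 4⁻¹ ≡ 5 (mod 19), so λ ≡ 15·5 ≡ 18.
  x = λ² - 1 - 1 = 324 - 2 ≡ 18; y = λ·(1 - 18) - 2 ≡ 15. → (18, 15)
3P: (18, 15) + (1, 2). λ = (2 - 15)/(1 - 18) ≡ 6/2 mod 19. 2⁻¹ ≡ 10 (mod 19), so λ ≡ 3.
  x = λ² - 18 - 1 = 9 - 19 ≡ 9; y = λ·(18 - 9) - 15 ≡ 12. → (9, 12)
4P: (9, 12) + (1, 2). λ = (2 - 12)/(1 - 9) ≡ 9/11 mod 19. 11⁻¹ ≡ 7 (mod 19), so λ ≡ 6.
  x = λ² - 9 - 1 = 36 - 10 ≡ 7; y = λ·(9 - 7) - 12 ≡ 0. → (7, 0)
5P: (7, 0) + (1, 2). λ = (2 - 0)/(1 - 7) ≡ 2/13 mod 19. 13⁻¹ ≡ 3 (mod 19), so λ ≡ 6.
  x = λ² - 7 - 1 = 36 - 8 ≡ 9; y = λ·(7 - 9) - 0 ≡ 7. → (9, 7)
6P: (9, 7) + (1, 2). λ = (2 - 7)/(1 - 9) ≡ 14/11 mod 19. 11⁻¹ ≡ 7 (mod 19) since 11·7 = 77 ≡ 1, so λ ≡ 3.
  x = λ² - 9 - 1 = 9 - 10 ≡ 18; y = λ·(9 - 18) - 7 ≡ 4. → (18, 4)
7P: (18, 4) + (1, 2). λ = (2 - 4)/(1 - 18) ≡ 17/2 mod 19. 2⁻¹ ≡ 10 (mod 19) since 2·10 = 20 ≡ 1, so λ ≡ 18.
  x = λ² - 18 - 1 = 324 - 19 ≡ 1; y = λ·(18 - 1) - 4 ≡ 17. → (1, 17)
8P: (1, 17) + (1, 2): same x and y₁ ≡ -y₂, so the sum is O.
8P = O, so the order is 8.

8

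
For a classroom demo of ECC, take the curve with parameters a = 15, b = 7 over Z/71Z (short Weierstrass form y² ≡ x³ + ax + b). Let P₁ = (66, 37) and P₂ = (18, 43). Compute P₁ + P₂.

(66, 37) + (18, 43). λ = (43 - 37)/(18 - 66) ≡ 6/23 mod 71. 23⁻¹ ≡ 34 (mod 71) since 23·34 = 782 ≡ 1, so λ ≡ 62.
  x = λ² - 66 - 18 = 3844 - 84 ≡ 68; y = λ·(66 - 68) - 37 ≡ 52. → (68, 52)

(68, 52)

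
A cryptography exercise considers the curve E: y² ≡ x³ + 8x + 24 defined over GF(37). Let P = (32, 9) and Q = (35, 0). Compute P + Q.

(16, 17)

(32, 9) + (35, 0). λ = (0 - 9)/(35 - 32) ≡ 28/3 mod 37. 3⁻¹ ≡ 25 (mod 37), so λ ≡ 34.
  x = λ² - 32 - 35 = 1156 - 67 ≡ 16; y = λ·(32 - 16) - 9 ≡ 17. → (16, 17)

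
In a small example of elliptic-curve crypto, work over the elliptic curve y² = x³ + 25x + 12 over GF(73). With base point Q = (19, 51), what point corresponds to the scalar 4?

Repeated addition: build up to 4Q.
2Q: tangent at (19, 51): λ = (3·19² + 25)/(2·51) ≡ 13/29. 29⁻¹ ≡ 68 (mod 73) since 29·68 = 1972 ≡ 1, so λ ≡ 13·68 ≡ 8.
  x = λ² - 19 - 19 = 64 - 38 ≡ 26; y = λ·(19 - 26) - 51 ≡ 39. → (26, 39)
3Q: (26, 39) + (19, 51). λ = (51 - 39)/(19 - 26) ≡ 12/66 mod 73. 66⁻¹ ≡ 52 (mod 73) since 66·52 = 3432 ≡ 1, so λ ≡ 40.
  x = λ² - 26 - 19 = 1600 - 45 ≡ 22; y = λ·(26 - 22) - 39 ≡ 48. → (22, 48)
4Q: (22, 48) + (19, 51). λ = (51 - 48)/(19 - 22) ≡ 3/70 mod 73. 70⁻¹ ≡ 24 (mod 73) since 70·24 = 1680 ≡ 1, so λ ≡ 72.
  x = λ² - 22 - 19 = 5184 - 41 ≡ 33; y = λ·(22 - 33) - 48 ≡ 36. → (33, 36)

(33, 36)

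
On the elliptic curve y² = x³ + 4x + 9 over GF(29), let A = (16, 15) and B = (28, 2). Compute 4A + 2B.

First 4A:
Repeated addition: build up to 4A.
2A: tangent at (16, 15): λ = (3·16² + 4)/(2·15) ≡ 18/1. 1⁻¹ ≡ 1 (mod 29), so λ ≡ 18·1 ≡ 18.
  x = λ² - 16 - 16 = 324 - 32 ≡ 2; y = λ·(16 - 2) - 15 ≡ 5. → (2, 5)
3A: (2, 5) + (16, 15). λ = (15 - 5)/(16 - 2) ≡ 10/14 mod 29. 14⁻¹ ≡ 27 (mod 29), so λ ≡ 9.
  x = λ² - 2 - 16 = 81 - 18 ≡ 5; y = λ·(2 - 5) - 5 ≡ 26. → (5, 26)
4A: (5, 26) + (16, 15). λ = (15 - 26)/(16 - 5) ≡ 18/11 mod 29. 11⁻¹ ≡ 8 (mod 29), so λ ≡ 28.
  x = λ² - 5 - 16 = 784 - 21 ≡ 9; y = λ·(5 - 9) - 26 ≡ 7. → (9, 7)
4A = (9, 7).
Next 2B:
Repeated addition: build up to 2B.
2B: tangent at (28, 2): λ = (3·28² + 4)/(2·2) ≡ 7/4. 4⁻¹ ≡ 22 (mod 29), so λ ≡ 7·22 ≡ 9.
  x = λ² - 28 - 28 = 81 - 56 ≡ 25; y = λ·(28 - 25) - 2 ≡ 25. → (25, 25)
2B = (25, 25).
Finally 4A + 2B:
(9, 7) + (25, 25). λ = (25 - 7)/(25 - 9) ≡ 18/16 mod 29. 16⁻¹ ≡ 20 (mod 29), so λ ≡ 12.
  x = λ² - 9 - 25 = 144 - 34 ≡ 23; y = λ·(9 - 23) - 7 ≡ 28. → (23, 28)

(23, 28)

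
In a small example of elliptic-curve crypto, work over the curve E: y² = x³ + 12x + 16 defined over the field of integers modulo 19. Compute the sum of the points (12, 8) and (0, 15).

(8, 15)

(12, 8) + (0, 15). λ = (15 - 8)/(0 - 12) ≡ 7/7 mod 19. 7⁻¹ ≡ 11 (mod 19) since 7·11 = 77 ≡ 1, so λ ≡ 1.
  x = λ² - 12 - 0 = 1 - 12 ≡ 8; y = λ·(12 - 8) - 8 ≡ 15. → (8, 15)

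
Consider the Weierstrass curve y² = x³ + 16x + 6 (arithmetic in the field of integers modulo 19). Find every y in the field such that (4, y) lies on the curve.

x³ + 16x + 6 = 134 ≡ 1 (mod 19).
Square roots of 1 mod 19: 1 and 18 (since 1² = 1 ≡ 1).

1, 18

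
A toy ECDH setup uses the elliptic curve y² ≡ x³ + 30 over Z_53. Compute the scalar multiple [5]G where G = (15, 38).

Double-and-add on 5 = (101)₂. Start with G = (15, 38) for the leading 1-bit.
double: tangent at (15, 38): λ = (3·15² + 0)/(2·38) ≡ 39/23. 23⁻¹ ≡ 30 (mod 53), so λ ≡ 39·30 ≡ 4.
  x = λ² - 15 - 15 = 16 - 30 ≡ 39; y = λ·(15 - 39) - 38 ≡ 25. → (39, 25)
double: tangent at (39, 25): λ = (3·39² + 0)/(2·25) ≡ 5/50. 50⁻¹ ≡ 35 (mod 53), so λ ≡ 5·35 ≡ 16.
  x = λ² - 39 - 39 = 256 - 78 ≡ 19; y = λ·(39 - 19) - 25 ≡ 30. → (19, 30)
add G: (19, 30) + (15, 38). λ = (38 - 30)/(15 - 19) ≡ 8/49 mod 53. 49⁻¹ ≡ 13 (mod 53), so λ ≡ 51.
  x = λ² - 19 - 15 = 2601 - 34 ≡ 23; y = λ·(19 - 23) - 30 ≡ 31. → (23, 31)

(23, 31)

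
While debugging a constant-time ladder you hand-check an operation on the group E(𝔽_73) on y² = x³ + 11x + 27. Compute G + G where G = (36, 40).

(0, 10)

tangent at (36, 40): λ = (3·36² + 11)/(2·40) ≡ 30/7. 7⁻¹ ≡ 21 (mod 73) since 7·21 = 147 ≡ 1, so λ ≡ 30·21 ≡ 46.
  x = λ² - 36 - 36 = 2116 - 72 ≡ 0; y = λ·(36 - 0) - 40 ≡ 10. → (0, 10)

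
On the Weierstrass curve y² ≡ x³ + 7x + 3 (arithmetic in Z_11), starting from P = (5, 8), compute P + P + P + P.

Repeated addition: build up to 4P.
2P: tangent at (5, 8): λ = (3·5² + 7)/(2·8) ≡ 5/5. 5⁻¹ ≡ 9 (mod 11), so λ ≡ 5·9 ≡ 1.
  x = λ² - 5 - 5 = 1 - 10 ≡ 2; y = λ·(5 - 2) - 8 ≡ 6. → (2, 6)
3P: (2, 6) + (5, 8). λ = (8 - 6)/(5 - 2) ≡ 2/3 mod 11. 3⁻¹ ≡ 4 (mod 11) since 3·4 = 12 ≡ 1, so λ ≡ 8.
  x = λ² - 2 - 5 = 64 - 7 ≡ 2; y = λ·(2 - 2) - 6 ≡ 5. → (2, 5)
4P: (2, 5) + (5, 8). λ = (8 - 5)/(5 - 2) ≡ 3/3 mod 11. 3⁻¹ ≡ 4 (mod 11), so λ ≡ 1.
  x = λ² - 2 - 5 = 1 - 7 ≡ 5; y = λ·(2 - 5) - 5 ≡ 3. → (5, 3)

(5, 3)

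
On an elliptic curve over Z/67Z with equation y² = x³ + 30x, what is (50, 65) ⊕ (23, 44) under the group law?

(50, 65) + (23, 44). λ = (44 - 65)/(23 - 50) ≡ 46/40 mod 67. 40⁻¹ ≡ 62 (mod 67) since 40·62 = 2480 ≡ 1, so λ ≡ 38.
  x = λ² - 50 - 23 = 1444 - 73 ≡ 31; y = λ·(50 - 31) - 65 ≡ 54. → (31, 54)

(31, 54)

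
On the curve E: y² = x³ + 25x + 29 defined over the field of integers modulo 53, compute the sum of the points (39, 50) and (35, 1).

(39, 50) + (35, 1). λ = (1 - 50)/(35 - 39) ≡ 4/49 mod 53. 49⁻¹ ≡ 13 (mod 53), so λ ≡ 52.
  x = λ² - 39 - 35 = 2704 - 74 ≡ 33; y = λ·(39 - 33) - 50 ≡ 50. → (33, 50)

(33, 50)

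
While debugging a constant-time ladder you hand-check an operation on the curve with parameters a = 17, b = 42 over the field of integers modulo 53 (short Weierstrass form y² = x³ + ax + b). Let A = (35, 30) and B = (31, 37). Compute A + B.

(35, 30) + (31, 37). λ = (37 - 30)/(31 - 35) ≡ 7/49 mod 53. 49⁻¹ ≡ 13 (mod 53), so λ ≡ 38.
  x = λ² - 35 - 31 = 1444 - 66 ≡ 0; y = λ·(35 - 0) - 30 ≡ 28. → (0, 28)

(0, 28)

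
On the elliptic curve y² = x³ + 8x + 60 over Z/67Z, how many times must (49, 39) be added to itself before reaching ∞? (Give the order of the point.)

2P: tangent at (49, 39): λ = (3·49² + 8)/(2·39) ≡ 42/11. 11⁻¹ ≡ 61 (mod 67) since 11·61 = 671 ≡ 1, so λ ≡ 42·61 ≡ 16.
  x = λ² - 49 - 49 = 256 - 98 ≡ 24; y = λ·(49 - 24) - 39 ≡ 26. → (24, 26)
3P: (24, 26) + (49, 39). λ = (39 - 26)/(49 - 24) ≡ 13/25 mod 67. 25⁻¹ ≡ 59 (mod 67) since 25·59 = 1475 ≡ 1, so λ ≡ 30.
  x = λ² - 24 - 49 = 900 - 73 ≡ 23; y = λ·(24 - 23) - 26 ≡ 4. → (23, 4)
4P: (23, 4) + (49, 39). λ = (39 - 4)/(49 - 23) ≡ 35/26 mod 67. 26⁻¹ ≡ 49 (mod 67), so λ ≡ 40.
  x = λ² - 23 - 49 = 1600 - 72 ≡ 54; y = λ·(23 - 54) - 4 ≡ 29. → (54, 29)
5P: (54, 29) + (49, 39). λ = (39 - 29)/(49 - 54) ≡ 10/62 mod 67. 62⁻¹ ≡ 40 (mod 67), so λ ≡ 65.
  x = λ² - 54 - 49 = 4225 - 103 ≡ 35; y = λ·(54 - 35) - 29 ≡ 0. → (35, 0)
6P: (35, 0) + (49, 39). λ = (39 - 0)/(49 - 35) ≡ 39/14 mod 67. 14⁻¹ ≡ 24 (mod 67) since 14·24 = 336 ≡ 1, so λ ≡ 65.
  x = λ² - 35 - 49 = 4225 - 84 ≡ 54; y = λ·(35 - 54) - 0 ≡ 38. → (54, 38)
7P: (54, 38) + (49, 39). λ = (39 - 38)/(49 - 54) ≡ 1/62 mod 67. 62⁻¹ ≡ 40 (mod 67), so λ ≡ 40.
  x = λ² - 54 - 49 = 1600 - 103 ≡ 23; y = λ·(54 - 23) - 38 ≡ 63. → (23, 63)
8P: (23, 63) + (49, 39). λ = (39 - 63)/(49 - 23) ≡ 43/26 mod 67. 26⁻¹ ≡ 49 (mod 67) since 26·49 = 1274 ≡ 1, so λ ≡ 30.
  x = λ² - 23 - 49 = 900 - 72 ≡ 24; y = λ·(23 - 24) - 63 ≡ 41. → (24, 41)
9P: (24, 41) + (49, 39). λ = (39 - 41)/(49 - 24) ≡ 65/25 mod 67. 25⁻¹ ≡ 59 (mod 67) since 25·59 = 1475 ≡ 1, so λ ≡ 16.
  x = λ² - 24 - 49 = 256 - 73 ≡ 49; y = λ·(24 - 49) - 41 ≡ 28. → (49, 28)
10P: (49, 28) + (49, 39): same x and y₁ ≡ -y₂, so the sum is ∞.
10P = ∞, so the order is 10.

10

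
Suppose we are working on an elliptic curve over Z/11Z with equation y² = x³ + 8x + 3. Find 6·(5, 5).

Write Q = (5, 5).
Double-and-add on 6 = (110)₂. Start with Q = (5, 5) for the leading 1-bit.
double: tangent at (5, 5): λ = (3·5² + 8)/(2·5) ≡ 6/10. 10⁻¹ ≡ 10 (mod 11), so λ ≡ 6·10 ≡ 5.
  x = λ² - 5 - 5 = 25 - 10 ≡ 4; y = λ·(5 - 4) - 5 ≡ 0. → (4, 0)
add Q: (4, 0) + (5, 5). λ = (5 - 0)/(5 - 4) ≡ 5/1 mod 11. 1⁻¹ ≡ 1 (mod 11) since 1·1 = 1 ≡ 1, so λ ≡ 5.
  x = λ² - 4 - 5 = 25 - 9 ≡ 5; y = λ·(4 - 5) - 0 ≡ 6. → (5, 6)
double: tangent at (5, 6): λ = (3·5² + 8)/(2·6) ≡ 6/1. 1⁻¹ ≡ 1 (mod 11), so λ ≡ 6·1 ≡ 6.
  x = λ² - 5 - 5 = 36 - 10 ≡ 4; y = λ·(5 - 4) - 6 ≡ 0. → (4, 0)

(4, 0)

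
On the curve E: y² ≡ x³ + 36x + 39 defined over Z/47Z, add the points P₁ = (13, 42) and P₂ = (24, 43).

(17, 26)

(13, 42) + (24, 43). λ = (43 - 42)/(24 - 13) ≡ 1/11 mod 47. 11⁻¹ ≡ 30 (mod 47) since 11·30 = 330 ≡ 1, so λ ≡ 30.
  x = λ² - 13 - 24 = 900 - 37 ≡ 17; y = λ·(13 - 17) - 42 ≡ 26. → (17, 26)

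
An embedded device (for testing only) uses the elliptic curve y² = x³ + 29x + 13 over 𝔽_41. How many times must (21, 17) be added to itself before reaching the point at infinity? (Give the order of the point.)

2P: tangent at (21, 17): λ = (3·21² + 29)/(2·17) ≡ 40/34. 34⁻¹ ≡ 35 (mod 41), so λ ≡ 40·35 ≡ 6.
  x = λ² - 21 - 21 = 36 - 42 ≡ 35; y = λ·(21 - 35) - 17 ≡ 22. → (35, 22)
3P: (35, 22) + (21, 17). λ = (17 - 22)/(21 - 35) ≡ 36/27 mod 41. 27⁻¹ ≡ 38 (mod 41), so λ ≡ 15.
  x = λ² - 35 - 21 = 225 - 56 ≡ 5; y = λ·(35 - 5) - 22 ≡ 18. → (5, 18)
4P: (5, 18) + (21, 17). λ = (17 - 18)/(21 - 5) ≡ 40/16 mod 41. 16⁻¹ ≡ 18 (mod 41) since 16·18 = 288 ≡ 1, so λ ≡ 23.
  x = λ² - 5 - 21 = 529 - 26 ≡ 11; y = λ·(5 - 11) - 18 ≡ 8. → (11, 8)
5P: (11, 8) + (21, 17). λ = (17 - 8)/(21 - 11) ≡ 9/10 mod 41. 10⁻¹ ≡ 37 (mod 41) since 10·37 = 370 ≡ 1, so λ ≡ 5.
  x = λ² - 11 - 21 = 25 - 32 ≡ 34; y = λ·(11 - 34) - 8 ≡ 0. → (34, 0)
6P: (34, 0) + (21, 17). λ = (17 - 0)/(21 - 34) ≡ 17/28 mod 41. 28⁻¹ ≡ 22 (mod 41) since 28·22 = 616 ≡ 1, so λ ≡ 5.
  x = λ² - 34 - 21 = 25 - 55 ≡ 11; y = λ·(34 - 11) - 0 ≡ 33. → (11, 33)
7P: (11, 33) + (21, 17). λ = (17 - 33)/(21 - 11) ≡ 25/10 mod 41. 10⁻¹ ≡ 37 (mod 41), so λ ≡ 23.
  x = λ² - 11 - 21 = 529 - 32 ≡ 5; y = λ·(11 - 5) - 33 ≡ 23. → (5, 23)
8P: (5, 23) + (21, 17). λ = (17 - 23)/(21 - 5) ≡ 35/16 mod 41. 16⁻¹ ≡ 18 (mod 41) since 16·18 = 288 ≡ 1, so λ ≡ 15.
  x = λ² - 5 - 21 = 225 - 26 ≡ 35; y = λ·(5 - 35) - 23 ≡ 19. → (35, 19)
9P: (35, 19) + (21, 17). λ = (17 - 19)/(21 - 35) ≡ 39/27 mod 41. 27⁻¹ ≡ 38 (mod 41), so λ ≡ 6.
  x = λ² - 35 - 21 = 36 - 56 ≡ 21; y = λ·(35 - 21) - 19 ≡ 24. → (21, 24)
10P: (21, 24) + (21, 17): same x and y₁ ≡ -y₂, so the sum is the point at infinity.
10P = the point at infinity, so the order is 10.

10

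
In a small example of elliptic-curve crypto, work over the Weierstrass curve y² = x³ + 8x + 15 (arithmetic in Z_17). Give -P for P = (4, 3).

-(4, 3) = (4, -3 mod 17) = (4, 14).

(4, 14)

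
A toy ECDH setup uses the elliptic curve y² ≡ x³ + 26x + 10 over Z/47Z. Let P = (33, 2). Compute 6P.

(41, 25)

Repeated addition: build up to 6P.
2P: tangent at (33, 2): λ = (3·33² + 26)/(2·2) ≡ 3/4. 4⁻¹ ≡ 12 (mod 47), so λ ≡ 3·12 ≡ 36.
  x = λ² - 33 - 33 = 1296 - 66 ≡ 8; y = λ·(33 - 8) - 2 ≡ 5. → (8, 5)
3P: (8, 5) + (33, 2). λ = (2 - 5)/(33 - 8) ≡ 44/25 mod 47. 25⁻¹ ≡ 32 (mod 47) since 25·32 = 800 ≡ 1, so λ ≡ 45.
  x = λ² - 8 - 33 = 2025 - 41 ≡ 10; y = λ·(8 - 10) - 5 ≡ 46. → (10, 46)
4P: (10, 46) + (33, 2). λ = (2 - 46)/(33 - 10) ≡ 3/23 mod 47. 23⁻¹ ≡ 45 (mod 47) since 23·45 = 1035 ≡ 1, so λ ≡ 41.
  x = λ² - 10 - 33 = 1681 - 43 ≡ 40; y = λ·(10 - 40) - 46 ≡ 40. → (40, 40)
5P: (40, 40) + (33, 2). λ = (2 - 40)/(33 - 40) ≡ 9/40 mod 47. 40⁻¹ ≡ 20 (mod 47), so λ ≡ 39.
  x = λ² - 40 - 33 = 1521 - 73 ≡ 38; y = λ·(40 - 38) - 40 ≡ 38. → (38, 38)
6P: (38, 38) + (33, 2). λ = (2 - 38)/(33 - 38) ≡ 11/42 mod 47. 42⁻¹ ≡ 28 (mod 47) since 42·28 = 1176 ≡ 1, so λ ≡ 26.
  x = λ² - 38 - 33 = 676 - 71 ≡ 41; y = λ·(38 - 41) - 38 ≡ 25. → (41, 25)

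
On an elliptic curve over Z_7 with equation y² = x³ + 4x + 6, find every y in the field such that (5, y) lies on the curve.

x³ + 4x + 6 = 151 ≡ 4 (mod 7).
Square roots of 4 mod 7: 2 and 5 (since 2² = 4 ≡ 4).

2, 5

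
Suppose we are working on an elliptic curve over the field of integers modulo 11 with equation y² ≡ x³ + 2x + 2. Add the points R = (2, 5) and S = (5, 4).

(2, 5) + (5, 4). λ = (4 - 5)/(5 - 2) ≡ 10/3 mod 11. 3⁻¹ ≡ 4 (mod 11), so λ ≡ 7.
  x = λ² - 2 - 5 = 49 - 7 ≡ 9; y = λ·(2 - 9) - 5 ≡ 1. → (9, 1)

(9, 1)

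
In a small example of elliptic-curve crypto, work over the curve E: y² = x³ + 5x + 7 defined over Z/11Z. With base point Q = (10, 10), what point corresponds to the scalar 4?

O

Repeated addition: build up to 4Q.
2Q: tangent at (10, 10): λ = (3·10² + 5)/(2·10) ≡ 8/9. 9⁻¹ ≡ 5 (mod 11) since 9·5 = 45 ≡ 1, so λ ≡ 8·5 ≡ 7.
  x = λ² - 10 - 10 = 49 - 20 ≡ 7; y = λ·(10 - 7) - 10 ≡ 0. → (7, 0)
3Q: (7, 0) + (10, 10). λ = (10 - 0)/(10 - 7) ≡ 10/3 mod 11. 3⁻¹ ≡ 4 (mod 11), so λ ≡ 7.
  x = λ² - 7 - 10 = 49 - 17 ≡ 10; y = λ·(7 - 10) - 0 ≡ 1. → (10, 1)
4Q: (10, 1) + (10, 10): same x and y₁ ≡ -y₂, so the sum is O.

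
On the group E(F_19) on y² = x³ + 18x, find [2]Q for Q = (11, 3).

tangent at (11, 3): λ = (3·11² + 18)/(2·3) ≡ 1/6. 6⁻¹ ≡ 16 (mod 19) since 6·16 = 96 ≡ 1, so λ ≡ 1·16 ≡ 16.
  x = λ² - 11 - 11 = 256 - 22 ≡ 6; y = λ·(11 - 6) - 3 ≡ 1. → (6, 1)

(6, 1)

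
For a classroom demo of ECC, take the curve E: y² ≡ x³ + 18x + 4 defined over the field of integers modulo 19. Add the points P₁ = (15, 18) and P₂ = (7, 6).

(4, 8)

(15, 18) + (7, 6). λ = (6 - 18)/(7 - 15) ≡ 7/11 mod 19. 11⁻¹ ≡ 7 (mod 19), so λ ≡ 11.
  x = λ² - 15 - 7 = 121 - 22 ≡ 4; y = λ·(15 - 4) - 18 ≡ 8. → (4, 8)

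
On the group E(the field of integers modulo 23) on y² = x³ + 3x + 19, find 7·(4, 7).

Write G = (4, 7).
Double-and-add on 7 = (111)₂. Start with G = (4, 7) for the leading 1-bit.
double: tangent at (4, 7): λ = (3·4² + 3)/(2·7) ≡ 5/14. 14⁻¹ ≡ 5 (mod 23), so λ ≡ 5·5 ≡ 2.
  x = λ² - 4 - 4 = 4 - 8 ≡ 19; y = λ·(4 - 19) - 7 ≡ 9. → (19, 9)
add G: (19, 9) + (4, 7). λ = (7 - 9)/(4 - 19) ≡ 21/8 mod 23. 8⁻¹ ≡ 3 (mod 23), so λ ≡ 17.
  x = λ² - 19 - 4 = 289 - 23 ≡ 13; y = λ·(19 - 13) - 9 ≡ 1. → (13, 1)
double: tangent at (13, 1): λ = (3·13² + 3)/(2·1) ≡ 4/2. 2⁻¹ ≡ 12 (mod 23) since 2·12 = 24 ≡ 1, so λ ≡ 4·12 ≡ 2.
  x = λ² - 13 - 13 = 4 - 26 ≡ 1; y = λ·(13 - 1) - 1 ≡ 0. → (1, 0)
add G: (1, 0) + (4, 7). λ = (7 - 0)/(4 - 1) ≡ 7/3 mod 23. 3⁻¹ ≡ 8 (mod 23) since 3·8 = 24 ≡ 1, so λ ≡ 10.
  x = λ² - 1 - 4 = 100 - 5 ≡ 3; y = λ·(1 - 3) - 0 ≡ 3. → (3, 3)

(3, 3)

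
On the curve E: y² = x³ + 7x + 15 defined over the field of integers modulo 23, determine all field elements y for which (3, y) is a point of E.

x³ + 7x + 15 = 63 ≡ 17 (mod 23).
17 is a non-residue mod 23; no y exists.

none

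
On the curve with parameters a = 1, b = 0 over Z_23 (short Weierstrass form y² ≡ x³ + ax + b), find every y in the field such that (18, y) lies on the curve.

x³ + 1x + 0 = 5850 ≡ 8 (mod 23).
Square roots of 8 mod 23: 10 and 13 (since 10² = 100 ≡ 8).

10, 13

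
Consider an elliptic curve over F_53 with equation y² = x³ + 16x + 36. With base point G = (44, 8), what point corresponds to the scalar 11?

Repeated addition: build up to 11G.
2G: tangent at (44, 8): λ = (3·44² + 16)/(2·8) ≡ 47/16. 16⁻¹ ≡ 10 (mod 53), so λ ≡ 47·10 ≡ 46.
  x = λ² - 44 - 44 = 2116 - 88 ≡ 14; y = λ·(44 - 14) - 8 ≡ 47. → (14, 47)
3G: (14, 47) + (44, 8). λ = (8 - 47)/(44 - 14) ≡ 14/30 mod 53. 30⁻¹ ≡ 23 (mod 53) since 30·23 = 690 ≡ 1, so λ ≡ 4.
  x = λ² - 14 - 44 = 16 - 58 ≡ 11; y = λ·(14 - 11) - 47 ≡ 18. → (11, 18)
4G: (11, 18) + (44, 8). λ = (8 - 18)/(44 - 11) ≡ 43/33 mod 53. 33⁻¹ ≡ 45 (mod 53), so λ ≡ 27.
  x = λ² - 11 - 44 = 729 - 55 ≡ 38; y = λ·(11 - 38) - 18 ≡ 48. → (38, 48)
5G: (38, 48) + (44, 8). λ = (8 - 48)/(44 - 38) ≡ 13/6 mod 53. 6⁻¹ ≡ 9 (mod 53) since 6·9 = 54 ≡ 1, so λ ≡ 11.
  x = λ² - 38 - 44 = 121 - 82 ≡ 39; y = λ·(38 - 39) - 48 ≡ 47. → (39, 47)
6G: (39, 47) + (44, 8). λ = (8 - 47)/(44 - 39) ≡ 14/5 mod 53. 5⁻¹ ≡ 32 (mod 53), so λ ≡ 24.
  x = λ² - 39 - 44 = 576 - 83 ≡ 16; y = λ·(39 - 16) - 47 ≡ 28. → (16, 28)
7G: (16, 28) + (44, 8). λ = (8 - 28)/(44 - 16) ≡ 33/28 mod 53. 28⁻¹ ≡ 36 (mod 53) since 28·36 = 1008 ≡ 1, so λ ≡ 22.
  x = λ² - 16 - 44 = 484 - 60 ≡ 0; y = λ·(16 - 0) - 28 ≡ 6. → (0, 6)
8G: (0, 6) + (44, 8). λ = (8 - 6)/(44 - 0) ≡ 2/44 mod 53. 44⁻¹ ≡ 47 (mod 53), so λ ≡ 41.
  x = λ² - 0 - 44 = 1681 - 44 ≡ 47; y = λ·(0 - 47) - 6 ≡ 28. → (47, 28)
9G: (47, 28) + (44, 8). λ = (8 - 28)/(44 - 47) ≡ 33/50 mod 53. 50⁻¹ ≡ 35 (mod 53), so λ ≡ 42.
  x = λ² - 47 - 44 = 1764 - 91 ≡ 30; y = λ·(47 - 30) - 28 ≡ 50. → (30, 50)
10G: (30, 50) + (44, 8). λ = (8 - 50)/(44 - 30) ≡ 11/14 mod 53. 14⁻¹ ≡ 19 (mod 53), so λ ≡ 50.
  x = λ² - 30 - 44 = 2500 - 74 ≡ 41; y = λ·(30 - 41) - 50 ≡ 36. → (41, 36)
11G: (41, 36) + (44, 8). λ = (8 - 36)/(44 - 41) ≡ 25/3 mod 53. 3⁻¹ ≡ 18 (mod 53), so λ ≡ 26.
  x = λ² - 41 - 44 = 676 - 85 ≡ 8; y = λ·(41 - 8) - 36 ≡ 27. → (8, 27)

(8, 27)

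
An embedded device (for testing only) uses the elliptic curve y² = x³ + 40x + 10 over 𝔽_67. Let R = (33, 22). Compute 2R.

(24, 56)

tangent at (33, 22): λ = (3·33² + 40)/(2·22) ≡ 24/44. 44⁻¹ ≡ 32 (mod 67), so λ ≡ 24·32 ≡ 31.
  x = λ² - 33 - 33 = 961 - 66 ≡ 24; y = λ·(33 - 24) - 22 ≡ 56. → (24, 56)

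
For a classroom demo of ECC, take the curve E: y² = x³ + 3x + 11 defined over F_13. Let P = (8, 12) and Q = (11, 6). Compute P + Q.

(8, 12) + (11, 6). λ = (6 - 12)/(11 - 8) ≡ 7/3 mod 13. 3⁻¹ ≡ 9 (mod 13), so λ ≡ 11.
  x = λ² - 8 - 11 = 121 - 19 ≡ 11; y = λ·(8 - 11) - 12 ≡ 7. → (11, 7)

(11, 7)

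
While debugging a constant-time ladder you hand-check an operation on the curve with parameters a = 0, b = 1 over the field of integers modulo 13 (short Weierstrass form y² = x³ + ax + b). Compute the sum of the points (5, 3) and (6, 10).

(5, 3) + (6, 10). λ = (10 - 3)/(6 - 5) ≡ 7/1 mod 13. 1⁻¹ ≡ 1 (mod 13), so λ ≡ 7.
  x = λ² - 5 - 6 = 49 - 11 ≡ 12; y = λ·(5 - 12) - 3 ≡ 0. → (12, 0)

(12, 0)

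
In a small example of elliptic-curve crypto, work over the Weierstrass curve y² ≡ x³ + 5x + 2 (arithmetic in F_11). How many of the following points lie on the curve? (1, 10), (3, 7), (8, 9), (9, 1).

1

(1, 10): 10² ≡ 1, rhs ≡ 8 → off.
(3, 7): 7² ≡ 5, rhs ≡ 0 → off.
(8, 9): 9² ≡ 4, rhs ≡ 4 → on.
(9, 1): 1² ≡ 1, rhs ≡ 6 → off.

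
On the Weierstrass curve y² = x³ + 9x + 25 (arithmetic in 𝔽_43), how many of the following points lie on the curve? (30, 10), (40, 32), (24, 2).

1

(30, 10): 10² ≡ 14, rhs ≡ 33 → off.
(40, 32): 32² ≡ 35, rhs ≡ 14 → off.
(24, 2): 2² ≡ 4, rhs ≡ 4 → on.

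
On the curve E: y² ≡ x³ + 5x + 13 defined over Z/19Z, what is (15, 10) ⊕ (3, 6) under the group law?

(18, 8)

(15, 10) + (3, 6). λ = (6 - 10)/(3 - 15) ≡ 15/7 mod 19. 7⁻¹ ≡ 11 (mod 19), so λ ≡ 13.
  x = λ² - 15 - 3 = 169 - 18 ≡ 18; y = λ·(15 - 18) - 10 ≡ 8. → (18, 8)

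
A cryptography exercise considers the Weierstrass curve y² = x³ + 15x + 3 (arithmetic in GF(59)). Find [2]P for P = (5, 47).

tangent at (5, 47): λ = (3·5² + 15)/(2·47) ≡ 31/35. 35⁻¹ ≡ 27 (mod 59) since 35·27 = 945 ≡ 1, so λ ≡ 31·27 ≡ 11.
  x = λ² - 5 - 5 = 121 - 10 ≡ 52; y = λ·(5 - 52) - 47 ≡ 26. → (52, 26)

(52, 26)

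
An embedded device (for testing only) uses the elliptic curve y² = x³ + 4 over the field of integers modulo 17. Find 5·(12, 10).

(13, 5)

Write P = (12, 10).
Repeated addition: build up to 5P.
2P: tangent at (12, 10): λ = (3·12² + 0)/(2·10) ≡ 7/3. 3⁻¹ ≡ 6 (mod 17), so λ ≡ 7·6 ≡ 8.
  x = λ² - 12 - 12 = 64 - 24 ≡ 6; y = λ·(12 - 6) - 10 ≡ 4. → (6, 4)
3P: (6, 4) + (12, 10). λ = (10 - 4)/(12 - 6) ≡ 6/6 mod 17. 6⁻¹ ≡ 3 (mod 17), so λ ≡ 1.
  x = λ² - 6 - 12 = 1 - 18 ≡ 0; y = λ·(6 - 0) - 4 ≡ 2. → (0, 2)
4P: (0, 2) + (12, 10). λ = (10 - 2)/(12 - 0) ≡ 8/12 mod 17. 12⁻¹ ≡ 10 (mod 17), so λ ≡ 12.
  x = λ² - 0 - 12 = 144 - 12 ≡ 13; y = λ·(0 - 13) - 2 ≡ 12. → (13, 12)
5P: (13, 12) + (12, 10). λ = (10 - 12)/(12 - 13) ≡ 15/16 mod 17. 16⁻¹ ≡ 16 (mod 17) since 16·16 = 256 ≡ 1, so λ ≡ 2.
  x = λ² - 13 - 12 = 4 - 25 ≡ 13; y = λ·(13 - 13) - 12 ≡ 5. → (13, 5)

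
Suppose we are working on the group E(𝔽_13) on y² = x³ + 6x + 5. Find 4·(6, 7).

Write Q = (6, 7).
Repeated addition: build up to 4Q.
2Q: tangent at (6, 7): λ = (3·6² + 6)/(2·7) ≡ 10/1. 1⁻¹ ≡ 1 (mod 13), so λ ≡ 10·1 ≡ 10.
  x = λ² - 6 - 6 = 100 - 12 ≡ 10; y = λ·(6 - 10) - 7 ≡ 5. → (10, 5)
3Q: (10, 5) + (6, 7). λ = (7 - 5)/(6 - 10) ≡ 2/9 mod 13. 9⁻¹ ≡ 3 (mod 13), so λ ≡ 6.
  x = λ² - 10 - 6 = 36 - 16 ≡ 7; y = λ·(10 - 7) - 5 ≡ 0. → (7, 0)
4Q: (7, 0) + (6, 7). λ = (7 - 0)/(6 - 7) ≡ 7/12 mod 13. 12⁻¹ ≡ 12 (mod 13) since 12·12 = 144 ≡ 1, so λ ≡ 6.
  x = λ² - 7 - 6 = 36 - 13 ≡ 10; y = λ·(7 - 10) - 0 ≡ 8. → (10, 8)

(10, 8)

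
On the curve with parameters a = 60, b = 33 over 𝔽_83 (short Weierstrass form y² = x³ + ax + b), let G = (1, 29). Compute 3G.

(48, 58)

Repeated addition: build up to 3G.
2G: tangent at (1, 29): λ = (3·1² + 60)/(2·29) ≡ 63/58. 58⁻¹ ≡ 73 (mod 83), so λ ≡ 63·73 ≡ 34.
  x = λ² - 1 - 1 = 1156 - 2 ≡ 75; y = λ·(1 - 75) - 29 ≡ 28. → (75, 28)
3G: (75, 28) + (1, 29). λ = (29 - 28)/(1 - 75) ≡ 1/9 mod 83. 9⁻¹ ≡ 37 (mod 83) since 9·37 = 333 ≡ 1, so λ ≡ 37.
  x = λ² - 75 - 1 = 1369 - 76 ≡ 48; y = λ·(75 - 48) - 28 ≡ 58. → (48, 58)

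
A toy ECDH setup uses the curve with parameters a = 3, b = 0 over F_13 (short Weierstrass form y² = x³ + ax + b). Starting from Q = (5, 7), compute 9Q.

(5, 6)

Repeated addition: build up to 9Q.
2Q: tangent at (5, 7): λ = (3·5² + 3)/(2·7) ≡ 0/1. 1⁻¹ ≡ 1 (mod 13) since 1·1 = 1 ≡ 1, so λ ≡ 0·1 ≡ 0.
  x = λ² - 5 - 5 = 0 - 10 ≡ 3; y = λ·(5 - 3) - 7 ≡ 6. → (3, 6)
3Q: (3, 6) + (5, 7). λ = (7 - 6)/(5 - 3) ≡ 1/2 mod 13. 2⁻¹ ≡ 7 (mod 13), so λ ≡ 7.
  x = λ² - 3 - 5 = 49 - 8 ≡ 2; y = λ·(3 - 2) - 6 ≡ 1. → (2, 1)
4Q: (2, 1) + (5, 7). λ = (7 - 1)/(5 - 2) ≡ 6/3 mod 13. 3⁻¹ ≡ 9 (mod 13), so λ ≡ 2.
  x = λ² - 2 - 5 = 4 - 7 ≡ 10; y = λ·(2 - 10) - 1 ≡ 9. → (10, 9)
5Q: (10, 9) + (5, 7). λ = (7 - 9)/(5 - 10) ≡ 11/8 mod 13. 8⁻¹ ≡ 5 (mod 13) since 8·5 = 40 ≡ 1, so λ ≡ 3.
  x = λ² - 10 - 5 = 9 - 15 ≡ 7; y = λ·(10 - 7) - 9 ≡ 0. → (7, 0)
6Q: (7, 0) + (5, 7). λ = (7 - 0)/(5 - 7) ≡ 7/11 mod 13. 11⁻¹ ≡ 6 (mod 13) since 11·6 = 66 ≡ 1, so λ ≡ 3.
  x = λ² - 7 - 5 = 9 - 12 ≡ 10; y = λ·(7 - 10) - 0 ≡ 4. → (10, 4)
7Q: (10, 4) + (5, 7). λ = (7 - 4)/(5 - 10) ≡ 3/8 mod 13. 8⁻¹ ≡ 5 (mod 13) since 8·5 = 40 ≡ 1, so λ ≡ 2.
  x = λ² - 10 - 5 = 4 - 15 ≡ 2; y = λ·(10 - 2) - 4 ≡ 12. → (2, 12)
8Q: (2, 12) + (5, 7). λ = (7 - 12)/(5 - 2) ≡ 8/3 mod 13. 3⁻¹ ≡ 9 (mod 13), so λ ≡ 7.
  x = λ² - 2 - 5 = 49 - 7 ≡ 3; y = λ·(2 - 3) - 12 ≡ 7. → (3, 7)
9Q: (3, 7) + (5, 7). λ = (7 - 7)/(5 - 3) ≡ 0/2 mod 13. 2⁻¹ ≡ 7 (mod 13) since 2·7 = 14 ≡ 1, so λ ≡ 0.
  x = λ² - 3 - 5 = 0 - 8 ≡ 5; y = λ·(3 - 5) - 7 ≡ 6. → (5, 6)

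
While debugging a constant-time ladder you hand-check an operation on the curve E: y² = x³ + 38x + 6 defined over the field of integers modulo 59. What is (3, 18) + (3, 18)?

tangent at (3, 18): λ = (3·3² + 38)/(2·18) ≡ 6/36. 36⁻¹ ≡ 41 (mod 59) since 36·41 = 1476 ≡ 1, so λ ≡ 6·41 ≡ 10.
  x = λ² - 3 - 3 = 100 - 6 ≡ 35; y = λ·(3 - 35) - 18 ≡ 16. → (35, 16)

(35, 16)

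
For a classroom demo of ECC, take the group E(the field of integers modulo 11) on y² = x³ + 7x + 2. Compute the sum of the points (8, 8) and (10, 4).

(8, 3)

(8, 8) + (10, 4). λ = (4 - 8)/(10 - 8) ≡ 7/2 mod 11. 2⁻¹ ≡ 6 (mod 11) since 2·6 = 12 ≡ 1, so λ ≡ 9.
  x = λ² - 8 - 10 = 81 - 18 ≡ 8; y = λ·(8 - 8) - 8 ≡ 3. → (8, 3)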